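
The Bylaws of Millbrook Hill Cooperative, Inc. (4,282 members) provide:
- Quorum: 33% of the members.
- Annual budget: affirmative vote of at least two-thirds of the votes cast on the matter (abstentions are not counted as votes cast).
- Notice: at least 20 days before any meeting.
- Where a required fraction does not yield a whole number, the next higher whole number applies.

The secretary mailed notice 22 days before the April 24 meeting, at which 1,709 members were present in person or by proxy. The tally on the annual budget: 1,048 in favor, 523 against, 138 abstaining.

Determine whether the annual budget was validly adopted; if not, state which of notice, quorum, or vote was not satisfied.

Notice: 22 days given; 20 required. Satisfied.
Quorum: 33% of 4,282 = 1,413.06, rounded up to 1,414; 1,709 present. Satisfied.
Vote: requires two-thirds of the votes cast (1,709 − 138 abstaining = 1,571); 2/3 of 1571 = 1047.33, rounded up to 1048, so 1,048 needed; 1,048 in favor. Satisfied.

Valid — all requirements satisfied.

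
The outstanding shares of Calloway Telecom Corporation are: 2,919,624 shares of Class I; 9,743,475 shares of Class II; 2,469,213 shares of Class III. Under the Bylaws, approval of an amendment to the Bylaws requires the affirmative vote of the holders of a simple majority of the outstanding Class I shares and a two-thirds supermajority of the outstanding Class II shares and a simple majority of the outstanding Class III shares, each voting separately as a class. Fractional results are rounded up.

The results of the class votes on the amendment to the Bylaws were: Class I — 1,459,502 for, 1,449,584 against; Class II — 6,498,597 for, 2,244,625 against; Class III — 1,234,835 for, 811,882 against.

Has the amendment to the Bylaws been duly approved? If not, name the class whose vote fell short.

Class I: a majority of 2919624 is 1459813; 1,459,813 required, 1,459,502 in favor — not approved.
Class II: 2/3 of 9743475 = 6495650; 6,495,650 required, 6,498,597 in favor — approved.
Class III: a majority of 2469213 is 1234607; 1,234,607 required, 1,234,835 in favor — approved.

Not approved — the Class I shares did not give the required vote.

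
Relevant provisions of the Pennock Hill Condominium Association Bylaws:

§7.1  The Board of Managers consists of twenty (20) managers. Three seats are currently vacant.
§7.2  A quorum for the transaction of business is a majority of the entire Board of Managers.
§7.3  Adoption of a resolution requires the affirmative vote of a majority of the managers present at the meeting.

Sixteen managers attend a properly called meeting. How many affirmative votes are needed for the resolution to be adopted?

9

The resolution requires a majority of the managers present (16).
A majority of 16 is 9.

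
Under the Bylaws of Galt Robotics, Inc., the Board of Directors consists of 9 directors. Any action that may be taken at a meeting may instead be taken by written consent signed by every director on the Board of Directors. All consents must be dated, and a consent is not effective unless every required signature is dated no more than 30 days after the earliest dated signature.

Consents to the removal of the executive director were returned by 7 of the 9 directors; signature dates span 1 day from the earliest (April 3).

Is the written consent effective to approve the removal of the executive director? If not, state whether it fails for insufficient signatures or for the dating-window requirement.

Not effective — insufficient signatures.

Signatures required: all of 9 — unanimous means all 9, so 9 needed; 7 signed. Insufficient.
Dating window: the latest signature is 1 day after the earliest; the limit is 30 days. Within the window.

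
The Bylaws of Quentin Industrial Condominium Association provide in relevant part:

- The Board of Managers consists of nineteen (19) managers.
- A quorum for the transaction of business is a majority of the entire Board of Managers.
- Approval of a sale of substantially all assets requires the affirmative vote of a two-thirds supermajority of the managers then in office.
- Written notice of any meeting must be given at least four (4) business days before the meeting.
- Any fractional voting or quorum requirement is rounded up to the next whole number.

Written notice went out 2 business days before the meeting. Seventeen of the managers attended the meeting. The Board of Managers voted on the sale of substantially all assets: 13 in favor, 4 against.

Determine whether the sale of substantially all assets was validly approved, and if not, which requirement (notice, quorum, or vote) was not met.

Invalid — notice requirement not satisfied.

Notice: 2 business days given; 4 required (2 < 4). Not satisfied.
Quorum: 17 present; quorum is 10. Satisfied.
Vote: the sale of substantially all assets requires two-thirds of the managers then in office (19). 2/3 of 19 = 12.67, rounded up to 13, so 13 affirmative votes are needed; 13 voted in favor. Satisfied.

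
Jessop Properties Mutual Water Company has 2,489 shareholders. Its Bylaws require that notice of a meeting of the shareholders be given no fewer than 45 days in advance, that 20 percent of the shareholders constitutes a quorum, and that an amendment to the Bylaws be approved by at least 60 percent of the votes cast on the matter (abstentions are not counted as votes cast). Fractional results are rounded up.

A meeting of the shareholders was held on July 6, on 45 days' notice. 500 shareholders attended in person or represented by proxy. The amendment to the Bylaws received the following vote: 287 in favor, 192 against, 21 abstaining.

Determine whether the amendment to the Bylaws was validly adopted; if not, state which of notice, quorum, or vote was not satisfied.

Notice: 45 days given; 45 required. Satisfied.
Quorum: 20% of 2,489 = 497.80, rounded up to 498; 500 present. Satisfied.
Vote: requires three-fifths of the votes cast (500 − 21 abstaining = 479); 3/5 of 479 = 287.40, rounded up to 288, so 288 needed; 287 in favor. Not satisfied.

Invalid — vote requirement not satisfied.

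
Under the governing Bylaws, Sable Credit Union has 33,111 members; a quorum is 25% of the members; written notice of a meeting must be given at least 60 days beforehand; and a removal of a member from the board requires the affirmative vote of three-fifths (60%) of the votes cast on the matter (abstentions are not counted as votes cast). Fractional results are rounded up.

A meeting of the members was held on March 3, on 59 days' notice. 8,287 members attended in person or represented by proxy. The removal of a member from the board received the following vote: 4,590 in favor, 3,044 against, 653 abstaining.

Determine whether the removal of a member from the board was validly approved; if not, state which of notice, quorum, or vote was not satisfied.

Invalid — notice requirement not satisfied.

Notice: 59 days given; 60 required. Not satisfied.
Quorum: 25% of 33,111 = 8,277.75, rounded up to 8,278; 8,287 present. Satisfied.
Vote: requires three-fifths of the votes cast (8,287 − 653 abstaining = 7,634); 3/5 of 7634 = 4580.40, rounded up to 4581, so 4,581 needed; 4,590 in favor. Satisfied.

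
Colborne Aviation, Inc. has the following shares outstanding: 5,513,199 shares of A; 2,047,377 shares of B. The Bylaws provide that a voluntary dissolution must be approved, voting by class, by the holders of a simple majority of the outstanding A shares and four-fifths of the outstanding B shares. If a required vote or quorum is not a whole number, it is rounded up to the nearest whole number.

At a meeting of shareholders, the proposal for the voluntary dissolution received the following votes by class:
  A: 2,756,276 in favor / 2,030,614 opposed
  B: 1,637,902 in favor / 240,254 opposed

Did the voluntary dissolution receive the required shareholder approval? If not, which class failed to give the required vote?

Not approved — the A shares did not give the required vote.

A: a majority of 5513199 is 2756600; 2,756,600 required, 2,756,276 in favor — not approved.
B: 4/5 of 2047377 = 1637901.60, rounded up to 1637902; 1,637,902 required, 1,637,902 in favor — approved.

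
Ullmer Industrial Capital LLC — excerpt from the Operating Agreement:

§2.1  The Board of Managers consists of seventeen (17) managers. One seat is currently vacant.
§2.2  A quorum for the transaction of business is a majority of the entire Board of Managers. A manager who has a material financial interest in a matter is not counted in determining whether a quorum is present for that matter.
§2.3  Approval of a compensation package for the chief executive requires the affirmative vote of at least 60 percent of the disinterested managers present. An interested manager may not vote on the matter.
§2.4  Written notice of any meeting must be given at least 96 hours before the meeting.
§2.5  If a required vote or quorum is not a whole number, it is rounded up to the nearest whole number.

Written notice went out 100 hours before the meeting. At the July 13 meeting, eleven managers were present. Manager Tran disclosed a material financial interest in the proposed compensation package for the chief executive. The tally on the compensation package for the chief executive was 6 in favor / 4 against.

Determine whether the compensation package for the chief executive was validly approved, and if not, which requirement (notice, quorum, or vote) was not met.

Valid — all requirements satisfied.

Notice: 100 hours given; 96 required (100 ≥ 96). Satisfied.
Quorum: 11 present, but the 1 interested manager does not count, leaving 10. Quorum is 9. Satisfied.
Vote: the compensation package for the chief executive requires three-fifths of the disinterested managers present (11 − 1 = 10). 3/5 of 10 = 6, so 6 affirmative votes are needed; 6 voted in favor. Satisfied.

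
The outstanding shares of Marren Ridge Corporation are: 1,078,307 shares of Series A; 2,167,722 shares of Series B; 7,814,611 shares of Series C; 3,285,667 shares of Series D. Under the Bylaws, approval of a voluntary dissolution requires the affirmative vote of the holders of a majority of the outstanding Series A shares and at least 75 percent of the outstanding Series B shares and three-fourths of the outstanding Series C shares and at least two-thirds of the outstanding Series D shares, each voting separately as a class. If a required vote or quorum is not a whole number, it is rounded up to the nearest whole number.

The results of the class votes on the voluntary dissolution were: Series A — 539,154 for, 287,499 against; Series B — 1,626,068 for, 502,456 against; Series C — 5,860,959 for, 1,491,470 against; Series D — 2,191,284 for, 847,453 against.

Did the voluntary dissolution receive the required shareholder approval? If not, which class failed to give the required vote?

Approved — every class gave the required vote.

Series A: a majority of 1078307 is 539154; 539,154 required, 539,154 in favor — approved.
Series B: 3/4 of 2167722 = 1625791.50, rounded up to 1625792; 1,625,792 required, 1,626,068 in favor — approved.
Series C: 3/4 of 7814611 = 5860958.25, rounded up to 5860959; 5,860,959 required, 5,860,959 in favor — approved.
Series D: 2/3 of 3285667 = 2190444.67, rounded up to 2190445; 2,190,445 required, 2,191,284 in favor — approved.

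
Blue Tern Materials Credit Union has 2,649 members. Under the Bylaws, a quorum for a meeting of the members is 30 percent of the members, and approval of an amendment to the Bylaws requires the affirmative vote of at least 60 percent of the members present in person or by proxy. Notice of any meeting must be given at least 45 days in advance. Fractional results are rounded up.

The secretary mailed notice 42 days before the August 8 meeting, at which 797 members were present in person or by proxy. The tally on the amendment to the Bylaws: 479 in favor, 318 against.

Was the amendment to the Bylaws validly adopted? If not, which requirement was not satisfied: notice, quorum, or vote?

Notice: 42 days given; 45 required. Not satisfied.
Quorum: 30% of 2,649 = 794.70, rounded up to 795; 797 present. Satisfied.
Vote: requires three-fifths of those present (797); 3/5 of 797 = 478.20, rounded up to 479, so 479 needed; 479 in favor. Satisfied.

Invalid — notice requirement not satisfied.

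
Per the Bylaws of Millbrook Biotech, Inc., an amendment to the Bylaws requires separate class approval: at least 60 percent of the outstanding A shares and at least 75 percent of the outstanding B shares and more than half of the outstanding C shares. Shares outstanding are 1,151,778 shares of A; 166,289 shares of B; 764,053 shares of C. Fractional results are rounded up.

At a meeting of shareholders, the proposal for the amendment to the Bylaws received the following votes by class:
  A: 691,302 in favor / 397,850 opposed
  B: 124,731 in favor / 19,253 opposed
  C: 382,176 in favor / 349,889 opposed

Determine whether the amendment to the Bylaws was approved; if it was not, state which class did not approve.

Approved — every class gave the required vote.

A: 3/5 of 1151778 = 691066.80, rounded up to 691067; 691,067 required, 691,302 in favor — approved.
B: 3/4 of 166289 = 124716.75, rounded up to 124717; 124,717 required, 124,731 in favor — approved.
C: a majority of 764053 is 382027; 382,027 required, 382,176 in favor — approved.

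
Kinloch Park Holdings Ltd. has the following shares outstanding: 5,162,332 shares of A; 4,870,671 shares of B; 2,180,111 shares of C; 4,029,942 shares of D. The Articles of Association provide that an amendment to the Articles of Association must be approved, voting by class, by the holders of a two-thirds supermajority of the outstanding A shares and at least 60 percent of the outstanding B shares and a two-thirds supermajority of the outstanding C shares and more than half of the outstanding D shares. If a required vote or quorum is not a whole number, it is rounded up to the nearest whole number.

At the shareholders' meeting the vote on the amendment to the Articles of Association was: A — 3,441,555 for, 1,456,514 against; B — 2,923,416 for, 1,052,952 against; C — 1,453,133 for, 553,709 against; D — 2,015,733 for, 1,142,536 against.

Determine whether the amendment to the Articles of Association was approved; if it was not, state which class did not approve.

A: 2/3 of 5162332 = 3441554.67, rounded up to 3441555; 3,441,555 required, 3,441,555 in favor — approved.
B: 3/5 of 4870671 = 2922402.60, rounded up to 2922403; 2,922,403 required, 2,923,416 in favor — approved.
C: 2/3 of 2180111 = 1453407.33, rounded up to 1453408; 1,453,408 required, 1,453,133 in favor — not approved.
D: a majority of 4029942 is 2014972; 2,014,972 required, 2,015,733 in favor — approved.

Not approved — the C shares did not give the required vote.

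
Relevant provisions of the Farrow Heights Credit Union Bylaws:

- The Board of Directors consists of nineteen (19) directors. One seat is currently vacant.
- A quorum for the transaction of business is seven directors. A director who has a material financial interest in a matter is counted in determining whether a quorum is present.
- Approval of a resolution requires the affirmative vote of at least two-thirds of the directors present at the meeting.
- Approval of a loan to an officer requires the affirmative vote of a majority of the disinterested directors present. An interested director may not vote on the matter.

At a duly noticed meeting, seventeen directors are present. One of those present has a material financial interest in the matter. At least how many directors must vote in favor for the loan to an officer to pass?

The loan to an officer requires a majority of the disinterested directors present (17 − 1 = 16).
A majority of 16 is 9.

9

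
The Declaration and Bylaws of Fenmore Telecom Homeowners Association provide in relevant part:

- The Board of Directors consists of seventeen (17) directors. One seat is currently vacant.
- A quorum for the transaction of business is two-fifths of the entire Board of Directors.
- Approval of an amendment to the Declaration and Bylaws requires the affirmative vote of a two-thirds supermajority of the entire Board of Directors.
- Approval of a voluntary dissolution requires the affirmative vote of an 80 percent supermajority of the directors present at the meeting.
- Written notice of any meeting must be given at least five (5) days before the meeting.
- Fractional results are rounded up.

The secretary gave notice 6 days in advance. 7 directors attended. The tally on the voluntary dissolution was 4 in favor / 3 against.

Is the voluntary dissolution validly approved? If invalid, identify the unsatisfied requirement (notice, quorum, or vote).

Invalid — vote requirement not satisfied.

Notice: 6 days given; 5 required (6 ≥ 5). Satisfied.
Quorum: 7 present; quorum is 7. Satisfied.
Vote: the voluntary dissolution requires four-fifths of the directors present (7). 4/5 of 7 = 5.60, rounded up to 6, so 6 affirmative votes are needed; 4 voted in favor. Not satisfied.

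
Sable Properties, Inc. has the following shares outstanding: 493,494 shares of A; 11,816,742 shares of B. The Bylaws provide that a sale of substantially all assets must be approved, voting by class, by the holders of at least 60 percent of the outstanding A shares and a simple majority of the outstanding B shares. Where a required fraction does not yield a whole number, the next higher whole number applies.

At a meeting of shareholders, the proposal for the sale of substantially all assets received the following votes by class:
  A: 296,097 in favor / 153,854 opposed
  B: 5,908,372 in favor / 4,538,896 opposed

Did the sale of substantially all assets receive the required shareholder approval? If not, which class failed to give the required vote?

A: 3/5 of 493494 = 296096.40, rounded up to 296097; 296,097 required, 296,097 in favor — approved.
B: a majority of 11816742 is 5908372; 5,908,372 required, 5,908,372 in favor — approved.

Approved — every class gave the required vote.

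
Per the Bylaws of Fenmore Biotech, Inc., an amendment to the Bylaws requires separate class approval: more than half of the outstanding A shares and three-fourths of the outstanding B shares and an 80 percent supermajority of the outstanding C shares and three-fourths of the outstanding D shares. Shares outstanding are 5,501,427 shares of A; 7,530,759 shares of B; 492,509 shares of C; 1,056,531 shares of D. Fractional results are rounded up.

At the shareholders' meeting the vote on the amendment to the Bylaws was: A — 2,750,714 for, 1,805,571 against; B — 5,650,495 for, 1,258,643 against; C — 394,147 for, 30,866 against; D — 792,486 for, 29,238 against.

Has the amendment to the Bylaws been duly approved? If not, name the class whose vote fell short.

Approved — every class gave the required vote.

A: a majority of 5501427 is 2750714; 2,750,714 required, 2,750,714 in favor — approved.
B: 3/4 of 7530759 = 5648069.25, rounded up to 5648070; 5,648,070 required, 5,650,495 in favor — approved.
C: 4/5 of 492509 = 394007.20, rounded up to 394008; 394,008 required, 394,147 in favor — approved.
D: 3/4 of 1056531 = 792398.25, rounded up to 792399; 792,399 required, 792,486 in favor — approved.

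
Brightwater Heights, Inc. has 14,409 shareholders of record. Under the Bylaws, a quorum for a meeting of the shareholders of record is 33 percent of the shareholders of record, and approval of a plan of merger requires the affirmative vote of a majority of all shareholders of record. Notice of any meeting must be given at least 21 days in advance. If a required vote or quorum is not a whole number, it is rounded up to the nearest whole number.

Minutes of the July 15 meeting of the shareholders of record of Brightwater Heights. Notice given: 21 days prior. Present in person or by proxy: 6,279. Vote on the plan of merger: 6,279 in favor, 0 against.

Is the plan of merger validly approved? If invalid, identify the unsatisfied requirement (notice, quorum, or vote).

Notice: 21 days given; 21 required. Satisfied.
Quorum: 33% of 14,409 = 4,754.97, rounded up to 4,755; 6,279 present. Satisfied.
Vote: requires a majority of all shareholders of record (14,409); a majority of 14409 is 7205, so 7,205 needed; 6,279 in favor. Not satisfied.

Invalid — vote requirement not satisfied.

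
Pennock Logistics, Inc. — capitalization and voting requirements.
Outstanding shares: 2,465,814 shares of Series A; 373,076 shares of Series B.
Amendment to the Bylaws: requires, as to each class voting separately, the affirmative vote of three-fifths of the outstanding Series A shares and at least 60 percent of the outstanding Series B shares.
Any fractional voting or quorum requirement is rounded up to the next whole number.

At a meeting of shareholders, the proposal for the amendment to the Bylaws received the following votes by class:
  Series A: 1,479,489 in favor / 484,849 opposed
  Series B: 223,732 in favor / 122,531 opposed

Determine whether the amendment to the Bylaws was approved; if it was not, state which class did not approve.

Series A: 3/5 of 2465814 = 1479488.40, rounded up to 1479489; 1,479,489 required, 1,479,489 in favor — approved.
Series B: 3/5 of 373076 = 223845.60, rounded up to 223846; 223,846 required, 223,732 in favor — not approved.

Not approved — the Series B shares did not give the required vote.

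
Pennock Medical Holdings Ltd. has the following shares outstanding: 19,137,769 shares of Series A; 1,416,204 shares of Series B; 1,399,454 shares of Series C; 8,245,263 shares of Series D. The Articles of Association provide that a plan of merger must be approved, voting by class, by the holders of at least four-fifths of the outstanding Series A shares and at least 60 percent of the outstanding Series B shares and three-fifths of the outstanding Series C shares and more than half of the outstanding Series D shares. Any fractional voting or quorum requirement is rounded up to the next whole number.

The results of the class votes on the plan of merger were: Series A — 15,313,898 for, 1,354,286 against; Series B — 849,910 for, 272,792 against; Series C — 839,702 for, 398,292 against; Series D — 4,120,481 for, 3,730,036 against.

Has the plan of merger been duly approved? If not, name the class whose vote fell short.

Not approved — the Series D shares did not give the required vote.

Series A: 4/5 of 19137769 = 15310215.20, rounded up to 15310216; 15,310,216 required, 15,313,898 in favor — approved.
Series B: 3/5 of 1416204 = 849722.40, rounded up to 849723; 849,723 required, 849,910 in favor — approved.
Series C: 3/5 of 1399454 = 839672.40, rounded up to 839673; 839,673 required, 839,702 in favor — approved.
Series D: a majority of 8245263 is 4122632; 4,122,632 required, 4,120,481 in favor — not approved.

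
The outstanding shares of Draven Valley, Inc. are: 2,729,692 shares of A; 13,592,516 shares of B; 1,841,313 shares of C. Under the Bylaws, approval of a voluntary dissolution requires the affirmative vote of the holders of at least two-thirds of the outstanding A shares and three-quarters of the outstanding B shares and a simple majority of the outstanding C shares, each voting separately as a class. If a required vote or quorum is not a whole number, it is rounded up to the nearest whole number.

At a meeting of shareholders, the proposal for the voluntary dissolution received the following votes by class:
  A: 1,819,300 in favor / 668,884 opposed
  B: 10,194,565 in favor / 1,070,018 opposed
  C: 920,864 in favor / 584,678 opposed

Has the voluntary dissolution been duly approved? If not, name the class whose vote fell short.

Not approved — the A shares did not give the required vote.

A: 2/3 of 2729692 = 1819794.67, rounded up to 1819795; 1,819,795 required, 1,819,300 in favor — not approved.
B: 3/4 of 13592516 = 10194387; 10,194,387 required, 10,194,565 in favor — approved.
C: a majority of 1841313 is 920657; 920,657 required, 920,864 in favor — approved.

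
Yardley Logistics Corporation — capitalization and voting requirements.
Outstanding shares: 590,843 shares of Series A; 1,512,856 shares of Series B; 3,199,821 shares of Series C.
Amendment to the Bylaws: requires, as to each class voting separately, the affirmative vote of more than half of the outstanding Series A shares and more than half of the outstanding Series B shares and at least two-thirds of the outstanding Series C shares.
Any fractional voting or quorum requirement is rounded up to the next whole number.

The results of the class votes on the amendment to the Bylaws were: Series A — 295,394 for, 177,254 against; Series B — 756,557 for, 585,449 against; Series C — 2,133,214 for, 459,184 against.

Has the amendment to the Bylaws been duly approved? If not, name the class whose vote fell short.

Series A: a majority of 590843 is 295422; 295,422 required, 295,394 in favor — not approved.
Series B: a majority of 1512856 is 756429; 756,429 required, 756,557 in favor — approved.
Series C: 2/3 of 3199821 = 2133214; 2,133,214 required, 2,133,214 in favor — approved.

Not approved — the Series A shares did not give the required vote.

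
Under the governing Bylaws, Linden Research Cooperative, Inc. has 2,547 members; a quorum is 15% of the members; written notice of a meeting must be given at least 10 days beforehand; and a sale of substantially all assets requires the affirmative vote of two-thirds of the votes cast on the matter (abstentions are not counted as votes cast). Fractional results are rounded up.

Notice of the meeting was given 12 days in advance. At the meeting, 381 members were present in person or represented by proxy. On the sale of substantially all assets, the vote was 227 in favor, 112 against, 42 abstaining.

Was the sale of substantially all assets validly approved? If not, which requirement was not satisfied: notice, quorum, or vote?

Notice: 12 days given; 10 required. Satisfied.
Quorum: 15% of 2,547 = 382.05, rounded up to 383; 381 present. Not satisfied.
Vote: requires two-thirds of the votes cast (381 − 42 abstaining = 339); 2/3 of 339 = 226, so 226 needed; 227 in favor. Satisfied.

Invalid — quorum requirement not satisfied.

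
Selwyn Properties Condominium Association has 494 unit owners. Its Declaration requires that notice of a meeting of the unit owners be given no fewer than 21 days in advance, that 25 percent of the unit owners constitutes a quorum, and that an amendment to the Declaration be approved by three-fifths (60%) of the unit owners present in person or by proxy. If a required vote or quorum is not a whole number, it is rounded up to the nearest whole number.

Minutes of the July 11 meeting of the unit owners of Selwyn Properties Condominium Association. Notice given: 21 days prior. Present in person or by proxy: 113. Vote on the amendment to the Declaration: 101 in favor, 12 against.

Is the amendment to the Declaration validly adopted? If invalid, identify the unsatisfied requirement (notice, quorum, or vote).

Notice: 21 days given; 21 required. Satisfied.
Quorum: 25% of 494 = 123.50, rounded up to 124; 113 present. Not satisfied.
Vote: requires three-fifths of those present (113); 3/5 of 113 = 67.80, rounded up to 68, so 68 needed; 101 in favor. Satisfied.

Invalid — quorum requirement not satisfied.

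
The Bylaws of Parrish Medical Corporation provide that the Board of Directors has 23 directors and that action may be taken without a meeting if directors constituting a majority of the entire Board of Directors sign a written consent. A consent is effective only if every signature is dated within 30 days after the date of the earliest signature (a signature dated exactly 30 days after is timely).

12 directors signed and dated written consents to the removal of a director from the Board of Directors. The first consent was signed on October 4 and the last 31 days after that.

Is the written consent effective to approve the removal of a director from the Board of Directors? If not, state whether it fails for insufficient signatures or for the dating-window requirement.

Not effective — dating-window requirement not satisfied.

Signatures required: a majority of 23 — a majority of 23 is 12, so 12 needed; 12 signed. Sufficient.
Dating window: the latest signature is 31 days after the earliest; the limit is 30 days. Outside the window.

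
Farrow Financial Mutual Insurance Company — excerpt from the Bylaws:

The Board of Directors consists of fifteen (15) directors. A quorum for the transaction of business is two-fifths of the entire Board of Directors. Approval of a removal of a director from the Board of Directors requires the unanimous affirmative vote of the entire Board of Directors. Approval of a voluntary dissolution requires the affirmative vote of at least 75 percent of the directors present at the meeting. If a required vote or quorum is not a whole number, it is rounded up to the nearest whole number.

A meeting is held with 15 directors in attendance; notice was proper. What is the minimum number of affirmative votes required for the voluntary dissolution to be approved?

The voluntary dissolution requires three-fourths of the directors present (15).
3/4 of 15 = 11.25, rounded up to 12.

12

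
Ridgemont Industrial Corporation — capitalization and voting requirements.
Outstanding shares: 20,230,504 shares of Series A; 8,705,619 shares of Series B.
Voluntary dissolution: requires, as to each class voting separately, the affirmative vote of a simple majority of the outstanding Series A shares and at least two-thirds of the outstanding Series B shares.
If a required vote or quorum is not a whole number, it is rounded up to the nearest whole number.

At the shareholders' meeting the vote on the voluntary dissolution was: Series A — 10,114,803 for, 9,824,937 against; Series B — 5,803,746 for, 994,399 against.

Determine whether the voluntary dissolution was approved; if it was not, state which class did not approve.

Not approved — the Series A shares did not give the required vote.

Series A: a majority of 20230504 is 10115253; 10,115,253 required, 10,114,803 in favor — not approved.
Series B: 2/3 of 8705619 = 5803746; 5,803,746 required, 5,803,746 in favor — approved.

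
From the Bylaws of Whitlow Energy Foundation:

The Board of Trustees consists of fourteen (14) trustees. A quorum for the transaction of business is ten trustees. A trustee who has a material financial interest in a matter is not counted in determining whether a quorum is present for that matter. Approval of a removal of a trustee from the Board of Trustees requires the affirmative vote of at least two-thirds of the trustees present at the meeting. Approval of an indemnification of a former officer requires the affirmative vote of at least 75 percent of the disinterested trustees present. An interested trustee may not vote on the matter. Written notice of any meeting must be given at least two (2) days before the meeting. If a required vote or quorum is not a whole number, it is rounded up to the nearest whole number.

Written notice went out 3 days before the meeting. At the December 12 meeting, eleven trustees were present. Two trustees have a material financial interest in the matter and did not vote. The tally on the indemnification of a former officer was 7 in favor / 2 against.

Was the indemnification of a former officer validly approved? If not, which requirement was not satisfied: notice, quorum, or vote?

Notice: 3 days given; 2 required (3 ≥ 2). Satisfied.
Quorum: 11 present, but the 2 interested trustees do not count, leaving 9. Quorum is 10. Not satisfied.
Vote: the indemnification of a former officer requires three-fourths of the disinterested trustees present (11 − 2 = 9). 3/4 of 9 = 6.75, rounded up to 7, so 7 affirmative votes are needed; 7 voted in favor. Satisfied. (Moot — without a quorum no business can be validly transacted.)

Invalid — quorum requirement not satisfied.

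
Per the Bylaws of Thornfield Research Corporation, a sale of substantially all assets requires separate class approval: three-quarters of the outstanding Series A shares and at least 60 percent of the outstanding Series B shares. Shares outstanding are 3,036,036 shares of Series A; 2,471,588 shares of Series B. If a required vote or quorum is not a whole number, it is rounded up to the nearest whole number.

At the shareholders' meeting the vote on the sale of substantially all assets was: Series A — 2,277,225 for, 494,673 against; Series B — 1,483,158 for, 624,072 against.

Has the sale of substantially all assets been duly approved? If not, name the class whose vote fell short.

Series A: 3/4 of 3036036 = 2277027; 2,277,027 required, 2,277,225 in favor — approved.
Series B: 3/5 of 2471588 = 1482952.80, rounded up to 1482953; 1,482,953 required, 1,483,158 in favor — approved.

Approved — every class gave the required vote.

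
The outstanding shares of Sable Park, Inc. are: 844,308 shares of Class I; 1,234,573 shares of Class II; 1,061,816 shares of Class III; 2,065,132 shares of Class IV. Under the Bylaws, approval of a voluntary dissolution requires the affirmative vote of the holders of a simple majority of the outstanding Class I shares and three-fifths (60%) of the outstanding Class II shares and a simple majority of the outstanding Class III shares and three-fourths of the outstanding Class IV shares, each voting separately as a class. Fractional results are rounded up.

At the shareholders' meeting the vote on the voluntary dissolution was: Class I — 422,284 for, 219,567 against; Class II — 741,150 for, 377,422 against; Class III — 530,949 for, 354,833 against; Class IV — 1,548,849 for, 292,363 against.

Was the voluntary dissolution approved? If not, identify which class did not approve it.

Approved — every class gave the required vote.

Class I: a majority of 844308 is 422155; 422,155 required, 422,284 in favor — approved.
Class II: 3/5 of 1234573 = 740743.80, rounded up to 740744; 740,744 required, 741,150 in favor — approved.
Class III: a majority of 1061816 is 530909; 530,909 required, 530,949 in favor — approved.
Class IV: 3/4 of 2065132 = 1548849; 1,548,849 required, 1,548,849 in favor — approved.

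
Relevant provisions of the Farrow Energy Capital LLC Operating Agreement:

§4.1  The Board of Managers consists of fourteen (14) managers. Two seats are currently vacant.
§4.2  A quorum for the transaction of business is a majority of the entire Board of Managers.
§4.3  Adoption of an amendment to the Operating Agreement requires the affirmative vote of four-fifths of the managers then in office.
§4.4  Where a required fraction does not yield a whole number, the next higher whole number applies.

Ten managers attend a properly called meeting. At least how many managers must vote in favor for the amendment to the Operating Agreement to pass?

The amendment to the Operating Agreement requires four-fifths of the managers then in office (12).
4/5 of 12 = 9.60, rounded up to 10.

10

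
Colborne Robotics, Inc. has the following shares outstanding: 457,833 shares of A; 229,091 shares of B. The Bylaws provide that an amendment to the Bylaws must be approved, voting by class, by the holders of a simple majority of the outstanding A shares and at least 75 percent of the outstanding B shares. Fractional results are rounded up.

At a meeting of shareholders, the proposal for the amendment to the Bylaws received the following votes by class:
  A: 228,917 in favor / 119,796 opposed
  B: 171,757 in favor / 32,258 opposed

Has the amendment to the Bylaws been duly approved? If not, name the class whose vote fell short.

A: a majority of 457833 is 228917; 228,917 required, 228,917 in favor — approved.
B: 3/4 of 229091 = 171818.25, rounded up to 171819; 171,819 required, 171,757 in favor — not approved.

Not approved — the B shares did not give the required vote.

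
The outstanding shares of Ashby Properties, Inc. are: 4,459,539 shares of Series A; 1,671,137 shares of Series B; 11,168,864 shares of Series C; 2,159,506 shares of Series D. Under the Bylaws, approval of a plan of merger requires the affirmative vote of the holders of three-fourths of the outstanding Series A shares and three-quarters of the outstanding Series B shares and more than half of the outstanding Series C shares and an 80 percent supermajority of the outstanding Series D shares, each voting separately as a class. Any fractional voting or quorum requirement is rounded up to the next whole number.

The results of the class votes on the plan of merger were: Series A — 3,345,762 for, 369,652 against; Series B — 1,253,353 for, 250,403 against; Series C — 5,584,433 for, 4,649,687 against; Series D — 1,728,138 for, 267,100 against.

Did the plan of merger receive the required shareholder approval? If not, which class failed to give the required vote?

Approved — every class gave the required vote.

Series A: 3/4 of 4459539 = 3344654.25, rounded up to 3344655; 3,344,655 required, 3,345,762 in favor — approved.
Series B: 3/4 of 1671137 = 1253352.75, rounded up to 1253353; 1,253,353 required, 1,253,353 in favor — approved.
Series C: a majority of 11168864 is 5584433; 5,584,433 required, 5,584,433 in favor — approved.
Series D: 4/5 of 2159506 = 1727604.80, rounded up to 1727605; 1,727,605 required, 1,728,138 in favor — approved.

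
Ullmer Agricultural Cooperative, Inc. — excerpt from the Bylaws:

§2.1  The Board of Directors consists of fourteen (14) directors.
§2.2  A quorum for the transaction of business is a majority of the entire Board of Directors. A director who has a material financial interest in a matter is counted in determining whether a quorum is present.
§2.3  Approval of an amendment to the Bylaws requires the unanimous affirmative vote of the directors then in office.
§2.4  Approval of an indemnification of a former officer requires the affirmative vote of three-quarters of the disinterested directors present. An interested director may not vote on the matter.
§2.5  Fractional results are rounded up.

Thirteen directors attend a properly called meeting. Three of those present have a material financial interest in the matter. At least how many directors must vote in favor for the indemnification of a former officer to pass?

The indemnification of a former officer requires three-fourths of the disinterested directors present (13 − 3 = 10).
3/4 of 10 = 7.50, rounded up to 8.

8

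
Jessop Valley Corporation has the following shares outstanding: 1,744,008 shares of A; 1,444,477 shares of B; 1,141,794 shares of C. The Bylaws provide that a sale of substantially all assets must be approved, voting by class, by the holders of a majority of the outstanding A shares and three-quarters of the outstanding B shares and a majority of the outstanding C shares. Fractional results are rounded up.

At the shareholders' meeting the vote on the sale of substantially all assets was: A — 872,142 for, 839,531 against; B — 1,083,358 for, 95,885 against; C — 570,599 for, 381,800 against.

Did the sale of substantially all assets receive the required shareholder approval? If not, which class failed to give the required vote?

Not approved — the C shares did not give the required vote.

A: a majority of 1744008 is 872005; 872,005 required, 872,142 in favor — approved.
B: 3/4 of 1444477 = 1083357.75, rounded up to 1083358; 1,083,358 required, 1,083,358 in favor — approved.
C: a majority of 1141794 is 570898; 570,898 required, 570,599 in favor — not approved.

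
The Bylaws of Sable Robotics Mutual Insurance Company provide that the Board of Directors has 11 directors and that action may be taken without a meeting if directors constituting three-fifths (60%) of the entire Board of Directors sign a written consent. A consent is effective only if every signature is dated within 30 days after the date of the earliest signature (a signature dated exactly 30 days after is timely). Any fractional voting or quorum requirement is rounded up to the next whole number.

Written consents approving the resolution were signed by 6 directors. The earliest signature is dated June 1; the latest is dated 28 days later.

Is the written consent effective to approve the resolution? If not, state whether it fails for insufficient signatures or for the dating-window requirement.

Signatures required: three-fifths (60%) of 11 — 3/5 of 11 = 6.60, rounded up to 7, so 7 needed; 6 signed. Insufficient.
Dating window: the latest signature is 28 days after the earliest; the limit is 30 days. Within the window.

Not effective — insufficient signatures.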